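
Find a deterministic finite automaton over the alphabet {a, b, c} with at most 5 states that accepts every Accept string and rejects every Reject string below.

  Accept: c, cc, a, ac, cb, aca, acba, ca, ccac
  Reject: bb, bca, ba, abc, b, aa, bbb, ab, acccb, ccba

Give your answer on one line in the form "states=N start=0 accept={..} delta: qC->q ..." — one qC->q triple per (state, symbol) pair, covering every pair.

Grow the machine one transition at a time. Run the examples from 0; the earliest place one falls off (shortest prefix, ties alphabetical) gets sent to the lowest-numbered state that keeps every Accept/Reject pair distinguishable — a pair clashes when both reach the same state with identical unread suffix — and to a fresh state only if none does.
a: 0a undefined. 0a->0: no, a/aa meet in 0. Open state 1: 0a->1.
b: 0b undefined. 0b->0: no, a/ba meet in 1. 0b->1: no, a/b meet in 1. Open state 2: 0b->2.
c: 0c undefined. 0c->0: no, cb/b meet in 2. 0c->1: no, cb/ab meet in 1 with "b" left. 0c->2: no, c/b meet in 2. Open state 3: 0c->3.
aa: 1a undefined. 1a->0: ok.
ab: 1b undefined. 1b->0: no, c/abc meet in 3. 1b->1: no, a/ab meet in 1. 1b->2: ok.
ac: 1c undefined. 1c->0: no, ac/aa meet in 0. 1c->1: no, aca/aa meet in 0. 1c->2: no, ac/b meet in 2. 1c->3: ok.
ba: 2a undefined. 2a->0: ok.
bb: 2b undefined. 2b->0: ok.
bc: 2c undefined. 2c->0: no, a/bca meet in 1. 2c->1: no, a/abc meet in 1. 2c->2: ok.
ca: 3a undefined. 3a->0: no, aca/bb meet in 0. 3a->1: ok.
cb: 3b undefined. 3b->0: no, cb/bb meet in 0. 3b->1: no, acba/bb meet in 0. 3b->2: no, cb/abc meet in 2. 3b->3: ok.
cc: 3c undefined. 3c->0: no, c/acccb meet in 3. 3c->1: no, c/acccb meet in 3. 3c->2: no, cc/abc meet in 2. 3c->3: no, c/acccb meet in 3. Open state 4: 3c->4.
cca: 4a undefined. 4a->0: ok.
ccb: 4b undefined. 4b->0: no, a/ccba meet in 1. 4b->1: ok.
accc: 4c undefined. 4c->0: ok.
All examples now run through 5 states with every (state, symbol) defined. Accept strings end in {1,3,4}, Reject strings end in {0,2}; accept={1,3,4}.

states=5 start=0 accept={1,3,4} delta: 0a->1 0b->2 0c->3 1a->0 1b->2 1c->3 2a->0 2b->0 2c->2 3a->1 3b->3 3c->4 4a->0 4b->1 4c->0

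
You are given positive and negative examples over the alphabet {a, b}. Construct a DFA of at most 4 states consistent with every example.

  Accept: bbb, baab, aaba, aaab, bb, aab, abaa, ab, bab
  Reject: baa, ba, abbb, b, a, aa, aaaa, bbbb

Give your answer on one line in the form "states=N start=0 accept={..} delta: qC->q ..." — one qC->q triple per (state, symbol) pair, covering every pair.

states=3 start=0 accept={0,2} delta: 0a->1 0b->1 1a->1 1b->2 2a->2 2b->0

Grow the machine one transition at a time. Run the examples from 0; the earliest place one falls off (shortest prefix, ties alphabetical) gets sent to the lowest-numbered state that keeps every Accept/Reject pair distinguishable — a pair clashes when both reach the same state with identical unread suffix — and to a fresh state only if none does.
a: 0a undefined. 0a->0: no, bbb/abbb meet in 0 with "bbb" left. Open state 1: 0a->1.
b: 0b undefined. 0b->0: no, bbb/b meet in 0. 0b->1: ok.
aa: 1a undefined. 1a->0: no, aaba/ba meet in 0. 1a->1: ok.
ab: 1b undefined. 1b->0: no, bbb/baa meet in 1. 1b->1: no, bbb/baa meet in 1. Open state 2: 1b->2.
aba: 2a undefined. 2a->0: no, abaa/baa meet in 1. 2a->1: no, aaba/baa meet in 1. 2a->2: ok.
abb: 2b undefined. 2b->0: ok.
All examples now run through 3 states with every (state, symbol) defined. Accept strings end in {0,2}, Reject strings end in {1}; accept={0,2}.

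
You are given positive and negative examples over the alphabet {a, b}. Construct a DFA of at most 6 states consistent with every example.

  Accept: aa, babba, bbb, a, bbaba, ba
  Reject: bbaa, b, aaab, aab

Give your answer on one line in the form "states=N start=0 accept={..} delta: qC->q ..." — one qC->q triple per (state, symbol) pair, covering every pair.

states=4 start=0 accept={0,3} delta: 0a->0 0b->1 1a->0 1b->2 2a->3 2b->0 3a->1 3b->0

Fold the examples into a partial DFA from state 0: repeatedly fix the first undefined (state, symbol) met by the shortest-then-alphabetical prefix, trying targets in increasing order and rejecting any under which an Accept and a Reject string meet in one state with the same remainder; add a state when all current targets are rejected. Accepting states are where Accept strings end.
a: 0a undefined. 0a->0: ok.
b: 0b undefined. 0b->0: no, aa/bbaa meet in 0. Open state 1: 0b->1.
ba: 1a undefined. 1a->0: ok.
bb: 1b undefined. 1b->0: no, aa/bbaa meet in 0. 1b->1: no, aa/bbaa meet in 0. Open state 2: 1b->2.
bba: 2a undefined. 2a->0: no, aa/bbaa meet in 0. 2a->1: no, aa/bbaa meet in 0. 2a->2: no, babba/bbaa meet in 2. Open state 3: 2a->3.
bbb: 2b undefined. 2b->0: ok.
bbaa: 3a undefined. 3a->0: no, aa/bbaa meet in 0. 3a->1: ok.
bbab: 3b undefined. 3b->0: ok.
All examples now run through 4 states with every (state, symbol) defined. Accept strings end in {0,3}, Reject strings end in {1}; accept={0,3}.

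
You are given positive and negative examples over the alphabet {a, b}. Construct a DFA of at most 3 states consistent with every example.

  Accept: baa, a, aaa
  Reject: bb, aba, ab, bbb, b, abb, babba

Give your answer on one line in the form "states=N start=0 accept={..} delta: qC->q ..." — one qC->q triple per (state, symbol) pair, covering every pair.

Fold the examples into a partial DFA from state 0: repeatedly fix the first undefined (state, symbol) met by the shortest-then-alphabetical prefix, trying targets in increasing order and rejecting any under which an Accept and a Reject string meet in one state with the same remainder; add a state when all current targets are rejected. Accepting states are where Accept strings end.
a: 0a undefined. 0a->0: ok.
b: 0b undefined. 0b->0: no, baa/bb meet in 0. Open state 1: 0b->1.
ba: 1a undefined. 1a->0: no, baa/aba meet in 0. 1a->1: no, baa/aba meet in 1. Open state 2: 1a->2.
bb: 1b undefined. 1b->0: no, a/bb meet in 0. 1b->1: ok.
baa: 2a undefined. 2a->0: ok.
bab: 2b undefined. 2b->0: ok.
All examples now run through 3 states with every (state, symbol) defined. Accept strings end in {0}, Reject strings end in {1,2}; accept={0}.

states=3 start=0 accept={0} delta: 0a->0 0b->1 1a->2 1b->1 2a->0 2b->0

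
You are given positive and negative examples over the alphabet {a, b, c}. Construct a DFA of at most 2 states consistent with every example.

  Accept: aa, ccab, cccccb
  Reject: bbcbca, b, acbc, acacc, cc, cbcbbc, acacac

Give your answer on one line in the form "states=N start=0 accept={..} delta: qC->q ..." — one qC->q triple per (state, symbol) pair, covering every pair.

states=2 start=0 accept={0} delta: 0a->0 0b->1 0c->1 1a->1 1b->0 1c->1

Fold the examples into a partial DFA from state 0: repeatedly fix the first undefined (state, symbol) met by the shortest-then-alphabetical prefix, trying targets in increasing order and rejecting any under which an Accept and a Reject string meet in one state with the same remainder; add a state when all current targets are rejected. Accepting states are where Accept strings end.
a: 0a undefined. 0a->0: ok.
b: 0b undefined. 0b->0: no, aa/b meet in 0. Open state 1: 0b->1.
c: 0c undefined. 0c->0: no, aa/acacc meet in 0. 0c->1: ok.
bb: 1b undefined. 1b->0: ok.
cc: 1c undefined. 1c->0: no, aa/cc meet in 0. 1c->1: ok.
aca: 1a undefined. 1a->0: no, aa/bbcbca meet in 0. 1a->1: ok.
All examples now run through 2 states with every (state, symbol) defined. Accept strings end in {0}, Reject strings end in {1}; accept={0}.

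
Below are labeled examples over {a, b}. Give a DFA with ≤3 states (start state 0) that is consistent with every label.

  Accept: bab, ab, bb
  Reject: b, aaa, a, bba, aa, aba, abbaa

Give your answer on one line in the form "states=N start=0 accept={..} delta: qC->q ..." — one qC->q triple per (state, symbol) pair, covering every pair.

states=2 start=0 accept={0} delta: 0a->1 0b->1 1a->1 1b->0

Fold the examples into a partial DFA from state 0: repeatedly fix the first undefined (state, symbol) met by the shortest-then-alphabetical prefix, trying targets in increasing order and rejecting any under which an Accept and a Reject string meet in one state with the same remainder; add a state when all current targets are rejected. Accepting states are where Accept strings end.
a: 0a undefined. 0a->0: no, ab/b meet in 0 with "b" left. Open state 1: 0a->1.
b: 0b undefined. 0b->0: no, bb/b meet in 0. 0b->1: ok.
aa: 1a undefined. 1a->0: no, bab/b meet in 1. 1a->1: ok.
ab: 1b undefined. 1b->0: ok.
All examples now run through 2 states with every (state, symbol) defined. Accept strings end in {0}, Reject strings end in {1}; accept={0}.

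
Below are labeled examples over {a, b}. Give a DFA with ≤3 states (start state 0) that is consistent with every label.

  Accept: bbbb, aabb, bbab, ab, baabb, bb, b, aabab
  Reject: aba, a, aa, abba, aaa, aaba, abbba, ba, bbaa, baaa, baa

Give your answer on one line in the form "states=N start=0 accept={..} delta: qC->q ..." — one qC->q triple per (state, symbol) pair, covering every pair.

State merging on the prefix tree: take the shortest (then alphabetical) example prefix whose next move is undefined and point that move at state 0, else 1, else 2, ...; a target is out if some Accept/Reject pair would then sit in one state with the same input left (inseparable). If every existing state is out, open a new one.
a: 0a undefined. 0a->0: ok.
b: 0b undefined. 0b->0: no, bbbb/aba meet in 0. Open state 1: 0b->1.
ba: 1a undefined. 1a->0: ok.
bb: 1b undefined. 1b->0: no, bbbb/aba meet in 0. 1b->1: ok.
All examples now run through 2 states with every (state, symbol) defined. Accept strings end in {1}, Reject strings end in {0}; accept={1}.

states=2 start=0 accept={1} delta: 0a->0 0b->1 1a->0 1b->1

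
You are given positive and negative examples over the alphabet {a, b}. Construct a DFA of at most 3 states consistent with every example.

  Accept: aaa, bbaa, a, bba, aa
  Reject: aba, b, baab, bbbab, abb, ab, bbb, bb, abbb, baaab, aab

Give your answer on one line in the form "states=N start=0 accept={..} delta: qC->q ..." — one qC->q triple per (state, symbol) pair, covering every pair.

states=3 start=0 accept={0} delta: 0a->0 0b->1 1a->1 1b->2 2a->0 2b->1

Grow the machine one transition at a time. Run the examples from 0; the earliest place one falls off (shortest prefix, ties alphabetical) gets sent to the lowest-numbered state that keeps every Accept/Reject pair distinguishable — a pair clashes when both reach the same state with identical unread suffix — and to a fresh state only if none does.
a: 0a undefined. 0a->0: ok.
b: 0b undefined. 0b->0: no, aaa/aba meet in 0. Open state 1: 0b->1.
ba: 1a undefined. 1a->0: no, aaa/aba meet in 0. 1a->1: ok.
bb: 1b undefined. 1b->0: no, aaa/baab meet in 0. 1b->1: no, bbaa/aba meet in 1. Open state 2: 1b->2.
bba: 2a undefined. 2a->0: ok.
bbb: 2b undefined. 2b->0: no, aaa/bbb meet in 0. 2b->1: ok.
All examples now run through 3 states with every (state, symbol) defined. Accept strings end in {0}, Reject strings end in {1,2}; accept={0}.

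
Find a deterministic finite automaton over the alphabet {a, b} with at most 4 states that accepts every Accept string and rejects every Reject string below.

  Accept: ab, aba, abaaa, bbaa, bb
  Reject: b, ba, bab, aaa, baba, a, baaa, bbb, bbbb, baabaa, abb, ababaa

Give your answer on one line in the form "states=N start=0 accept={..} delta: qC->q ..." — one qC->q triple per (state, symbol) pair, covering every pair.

State merging on the prefix tree: take the shortest (then alphabetical) example prefix whose next move is undefined and point that move at state 0, else 1, else 2, ...; a target is out if some Accept/Reject pair would then sit in one state with the same input left (inseparable). If every existing state is out, open a new one.
a: 0a undefined. 0a->0: no, ab/b meet in 0 with "b" left. Open state 1: 0a->1.
b: 0b undefined. 0b->0: no, ab/bab meet in 1 with "b" left. 0b->1: ok.
aa: 1a undefined. 1a->0: no, bbaa/baabaa meet in 1 with "baa" left. 1a->1: no, ab/bab meet in 1 with "b" left. Open state 2: 1a->2.
ab: 1b undefined. 1b->0: no, ab/bbbb meet in 0. 1b->1: no, ab/b meet in 1. 1b->2: no, ab/ba meet in 2. Open state 3: 1b->3.
aaa: 2a undefined. 2a->0: ok.
aba: 3a undefined. 3a->0: no, aba/aaa meet in 0. 3a->1: no, aba/b meet in 1. 3a->2: no, aba/ba meet in 2. 3a->3: ok.
abb: 3b undefined. 3b->0: ok.
bab: 2b undefined. 2b->0: ok.
All examples now run through 4 states with every (state, symbol) defined. Accept strings end in {3}, Reject strings end in {0,1,2}; accept={3}.

states=4 start=0 accept={3} delta: 0a->1 0b->1 1a->2 1b->3 2a->0 2b->0 3a->3 3b->0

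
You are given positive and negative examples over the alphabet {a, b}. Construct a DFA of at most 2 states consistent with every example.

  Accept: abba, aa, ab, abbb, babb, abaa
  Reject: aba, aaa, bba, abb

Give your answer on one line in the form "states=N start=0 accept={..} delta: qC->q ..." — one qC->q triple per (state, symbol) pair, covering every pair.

states=2 start=0 accept={0} delta: 0a->1 0b->1 1a->0 1b->0

Fold the examples into a partial DFA from state 0: repeatedly fix the first undefined (state, symbol) met by the shortest-then-alphabetical prefix, trying targets in increasing order and rejecting any under which an Accept and a Reject string meet in one state with the same remainder; add a state when all current targets are rejected. Accepting states are where Accept strings end.
a: 0a undefined. 0a->0: no, abba/bba meet in 0 with "bba" left. Open state 1: 0a->1.
b: 0b undefined. 0b->0: no, babb/abb meet in 1 with "bb" left. 0b->1: ok.
aa: 1a undefined. 1a->0: ok.
ab: 1b undefined. 1b->0: ok.
All examples now run through 2 states with every (state, symbol) defined. Accept strings end in {0}, Reject strings end in {1}; accept={0}.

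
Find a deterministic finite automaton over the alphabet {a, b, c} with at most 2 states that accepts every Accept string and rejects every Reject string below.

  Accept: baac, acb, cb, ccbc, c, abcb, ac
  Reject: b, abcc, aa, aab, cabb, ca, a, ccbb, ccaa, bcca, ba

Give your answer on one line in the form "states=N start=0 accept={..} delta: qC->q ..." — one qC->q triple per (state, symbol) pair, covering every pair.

states=2 start=0 accept={1} delta: 0a->0 0b->0 0c->1 1a->0 1b->1 1c->0

Grow the machine one transition at a time. Run the examples from 0; the earliest place one falls off (shortest prefix, ties alphabetical) gets sent to the lowest-numbered state that keeps every Accept/Reject pair distinguishable — a pair clashes when both reach the same state with identical unread suffix — and to a fresh state only if none does.
a: 0a undefined. 0a->0: ok.
b: 0b undefined. 0b->0: ok.
c: 0c undefined. 0c->0: no, baac/b meet in 0. Open state 1: 0c->1.
ca: 1a undefined. 1a->0: ok.
cb: 1b undefined. 1b->0: no, acb/b meet in 0. 1b->1: ok.
cc: 1c undefined. 1c->0: ok.
All examples now run through 2 states with every (state, symbol) defined. Accept strings end in {1}, Reject strings end in {0}; accept={1}.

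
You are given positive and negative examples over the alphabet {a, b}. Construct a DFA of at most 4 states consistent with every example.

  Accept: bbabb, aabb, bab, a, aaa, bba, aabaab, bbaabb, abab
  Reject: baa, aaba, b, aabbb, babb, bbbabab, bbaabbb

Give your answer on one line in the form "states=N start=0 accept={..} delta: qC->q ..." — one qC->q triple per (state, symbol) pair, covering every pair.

states=2 start=0 accept={0} delta: 0a->0 0b->1 1a->1 1b->0

Fold the examples into a partial DFA from state 0: repeatedly fix the first undefined (state, symbol) met by the shortest-then-alphabetical prefix, trying targets in increasing order and rejecting any under which an Accept and a Reject string meet in one state with the same remainder; add a state when all current targets are rejected. Accepting states are where Accept strings end.
a: 0a undefined. 0a->0: ok.
b: 0b undefined. 0b->0: no, bbabb/baa meet in 0. Open state 1: 0b->1.
ba: 1a undefined. 1a->0: no, aabb/babb meet in 1 with "b" left. 1a->1: ok.
bb: 1b undefined. 1b->0: ok.
All examples now run through 2 states with every (state, symbol) defined. Accept strings end in {0}, Reject strings end in {1}; accept={0}.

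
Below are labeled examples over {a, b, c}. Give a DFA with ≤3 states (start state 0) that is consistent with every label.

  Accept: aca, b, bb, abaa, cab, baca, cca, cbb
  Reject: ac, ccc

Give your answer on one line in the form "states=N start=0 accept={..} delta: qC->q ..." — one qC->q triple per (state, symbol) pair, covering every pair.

states=2 start=0 accept={0} delta: 0a->0 0b->0 0c->1 1a->0 1b->0 1c->0

State merging on the prefix tree: take the shortest (then alphabetical) example prefix whose next move is undefined and point that move at state 0, else 1, else 2, ...; a target is out if some Accept/Reject pair would then sit in one state with the same input left (inseparable). If every existing state is out, open a new one.
a: 0a undefined. 0a->0: ok.
b: 0b undefined. 0b->0: ok.
c: 0c undefined. 0c->0: no, aca/ac meet in 0. Open state 1: 0c->1.
ca: 1a undefined. 1a->0: ok.
cb: 1b undefined. 1b->0: ok.
cc: 1c undefined. 1c->0: ok.
All examples now run through 2 states with every (state, symbol) defined. Accept strings end in {0}, Reject strings end in {1}; accept={0}.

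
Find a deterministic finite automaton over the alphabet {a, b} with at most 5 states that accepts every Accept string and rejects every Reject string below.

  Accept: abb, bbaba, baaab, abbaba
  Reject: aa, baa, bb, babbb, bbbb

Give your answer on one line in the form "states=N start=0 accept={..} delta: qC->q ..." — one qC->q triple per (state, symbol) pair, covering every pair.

Fold the examples into a partial DFA from state 0: repeatedly fix the first undefined (state, symbol) met by the shortest-then-alphabetical prefix, trying targets in increasing order and rejecting any under which an Accept and a Reject string meet in one state with the same remainder; add a state when all current targets are rejected. Accepting states are where Accept strings end.
a: 0a undefined. 0a->0: no, abb/bb meet in 0 with "bb" left. Open state 1: 0a->1.
b: 0b undefined. 0b->0: ok.
aa: 1a undefined. 1a->0: ok.
ab: 1b undefined. 1b->0: no, abb/aa meet in 0. 1b->1: no, abb/babbb meet in 1. Open state 2: 1b->2.
abb: 2b undefined. 2b->0: no, abb/aa meet in 0. 2b->1: no, baaab/babbb meet in 2. 2b->2: no, abb/babbb meet in 2. Open state 3: 2b->3.
abba: 3a undefined. 3a->0: ok.
babbb: 3b undefined. 3b->0: ok.
bbaba: 2a undefined. 2a->0: no, bbaba/aa meet in 0. 2a->1: ok.
All examples now run through 4 states with every (state, symbol) defined. Accept strings end in {1,2,3}, Reject strings end in {0}; accept={1,2,3}.

states=4 start=0 accept={1,2,3} delta: 0a->1 0b->0 1a->0 1b->2 2a->1 2b->3 3a->0 3b->0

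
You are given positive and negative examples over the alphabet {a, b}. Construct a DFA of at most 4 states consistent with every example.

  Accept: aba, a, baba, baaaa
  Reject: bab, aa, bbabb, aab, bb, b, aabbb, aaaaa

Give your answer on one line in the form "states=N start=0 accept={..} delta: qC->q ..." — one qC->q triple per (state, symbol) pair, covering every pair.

Fold the examples into a partial DFA from state 0: repeatedly fix the first undefined (state, symbol) met by the shortest-then-alphabetical prefix, trying targets in increasing order and rejecting any under which an Accept and a Reject string meet in one state with the same remainder; add a state when all current targets are rejected. Accepting states are where Accept strings end.
a: 0a undefined. 0a->0: no, a/aa meet in 0. Open state 1: 0a->1.
b: 0b undefined. 0b->0: ok.
aa: 1a undefined. 1a->0: no, a/aaaaa meet in 1. 1a->1: no, a/aa meet in 1. Open state 2: 1a->2.
ab: 1b undefined. 1b->0: ok.
aaa: 2a undefined. 2a->0: ok.
aab: 2b undefined. 2b->0: ok.
All examples now run through 3 states with every (state, symbol) defined. Accept strings end in {1}, Reject strings end in {0,2}; accept={1}.

states=3 start=0 accept={1} delta: 0a->1 0b->0 1a->2 1b->0 2a->0 2b->0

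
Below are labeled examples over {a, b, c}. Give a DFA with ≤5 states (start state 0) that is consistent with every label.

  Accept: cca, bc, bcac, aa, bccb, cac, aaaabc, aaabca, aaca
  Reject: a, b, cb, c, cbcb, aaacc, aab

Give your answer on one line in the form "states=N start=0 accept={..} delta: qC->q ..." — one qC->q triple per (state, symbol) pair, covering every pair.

states=4 start=0 accept={2,3} delta: 0a->1 0b->1 0c->1 1a->2 1b->0 1c->2 2a->2 2b->1 2c->3 3a->2 3b->2 3c->0

State merging on the prefix tree: take the shortest (then alphabetical) example prefix whose next move is undefined and point that move at state 0, else 1, else 2, ...; a target is out if some Accept/Reject pair would then sit in one state with the same input left (inseparable). If every existing state is out, open a new one.
a: 0a undefined. 0a->0: no, aa/a meet in 0. Open state 1: 0a->1.
b: 0b undefined. 0b->0: no, bc/c meet in 0 with "c" left. 0b->1: ok.
c: 0c undefined. 0c->0: no, cca/a meet in 1. 0c->1: ok.
aa: 1a undefined. 1a->0: no, cac/a meet in 1. 1a->1: no, aa/a meet in 1. Open state 2: 1a->2.
bc: 1c undefined. 1c->0: no, cca/a meet in 1. 1c->1: no, bc/a meet in 1. 1c->2: ok.
cb: 1b undefined. 1b->0: ok.
aaa: 2a undefined. 2a->0: no, cca/cb meet in 0. 2a->1: no, cca/a meet in 1. 2a->2: ok.
aab: 2b undefined. 2b->0: no, aaaabc/a meet in 1. 2b->1: ok.
aac: 2c undefined. 2c->0: no, bcac/cb meet in 0. 2c->1: no, cca/aaacc meet in 2. 2c->2: no, cca/aaacc meet in 2. Open state 3: 2c->3.
aaca: 3a undefined. 3a->0: no, aaca/cb meet in 0. 3a->1: no, aaca/a meet in 1. 3a->2: ok.
bccb: 3b undefined. 3b->0: no, bccb/cb meet in 0. 3b->1: no, bccb/a meet in 1. 3b->2: ok.
aaacc: 3c undefined. 3c->0: ok.
All examples now run through 4 states with every (state, symbol) defined. Accept strings end in {2,3}, Reject strings end in {0,1}; accept={2,3}.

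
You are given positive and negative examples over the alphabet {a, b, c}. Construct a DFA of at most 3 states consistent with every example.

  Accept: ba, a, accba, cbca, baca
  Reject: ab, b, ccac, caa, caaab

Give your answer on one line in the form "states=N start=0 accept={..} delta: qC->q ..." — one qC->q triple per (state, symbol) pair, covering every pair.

states=3 start=0 accept={0,2} delta: 0a->0 0b->1 0c->1 1a->2 1b->0 1c->0 2a->1 2b->1 2c->0

Grow the machine one transition at a time. Run the examples from 0; the earliest place one falls off (shortest prefix, ties alphabetical) gets sent to the lowest-numbered state that keeps every Accept/Reject pair distinguishable — a pair clashes when both reach the same state with identical unread suffix — and to a fresh state only if none does.
a: 0a undefined. 0a->0: ok.
b: 0b undefined. 0b->0: no, ba/ab meet in 0. Open state 1: 0b->1.
c: 0c undefined. 0c->0: no, a/ccac meet in 0. 0c->1: ok.
ba: 1a undefined. 1a->0: no, ba/caa meet in 0. 1a->1: no, ba/ab meet in 1. Open state 2: 1a->2.
cb: 1b undefined. 1b->0: ok.
cc: 1c undefined. 1c->0: ok.
bac: 2c undefined. 2c->0: ok.
caa: 2a undefined. 2a->0: no, a/caa meet in 0. 2a->1: ok.
caaab: 2b undefined. 2b->0: no, a/caaab meet in 0. 2b->1: ok.
All examples now run through 3 states with every (state, symbol) defined. Accept strings end in {0,2}, Reject strings end in {1}; accept={0,2}.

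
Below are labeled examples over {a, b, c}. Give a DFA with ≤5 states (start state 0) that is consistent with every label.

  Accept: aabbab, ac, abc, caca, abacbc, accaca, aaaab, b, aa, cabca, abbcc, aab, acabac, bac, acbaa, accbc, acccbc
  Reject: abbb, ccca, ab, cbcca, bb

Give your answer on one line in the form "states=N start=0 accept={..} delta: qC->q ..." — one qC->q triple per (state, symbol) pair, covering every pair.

states=5 start=0 accept={0,1,3,4} delta: 0a->1 0b->1 0c->1 1a->0 1b->2 1c->3 2a->0 2b->1 2c->3 3a->0 3b->0 3c->4 4a->2 4b->0 4c->0

Fold the examples into a partial DFA from state 0: repeatedly fix the first undefined (state, symbol) met by the shortest-then-alphabetical prefix, trying targets in increasing order and rejecting any under which an Accept and a Reject string meet in one state with the same remainder; add a state when all current targets are rejected. Accepting states are where Accept strings end.
a: 0a undefined. 0a->0: no, aaaab/ab meet in 0 with "b" left. Open state 1: 0a->1.
b: 0b undefined. 0b->0: no, b/bb meet in 0. 0b->1: ok.
c: 0c undefined. 0c->0: no, b/ccca meet in 1. 0c->1: ok.
aa: 1a undefined. 1a->0: ok.
ab: 1b undefined. 1b->0: no, aabbab/abbb meet in 0. 1b->1: no, aabbab/abbb meet in 1. Open state 2: 1b->2.
ac: 1c undefined. 1c->0: no, ac/ccca meet in 0. 1c->1: no, caca/ccca meet in 0. 1c->2: no, ac/ab meet in 2. Open state 3: 1c->3.
aba: 2a undefined. 2a->0: ok.
abb: 2b undefined. 2b->0: no, aabbab/abbb meet in 1. 2b->1: ok.
abc: 2c undefined. 2c->0: no, abc/cbcca meet in 0. 2c->1: no, cabca/cbcca meet in 3 with "a" left. 2c->2: no, abc/abbb meet in 2. 2c->3: ok.
aca: 3a undefined. 3a->0: ok.
acb: 3b undefined. 3b->0: ok.
acc: 3c undefined. 3c->0: no, aabbab/ccca meet in 1. 3c->1: no, caca/ccca meet in 0. 3c->2: no, caca/ccca meet in 0. 3c->3: no, caca/ccca meet in 0. Open state 4: 3c->4.
acca: 4a undefined. 4a->0: no, caca/ccca meet in 0. 4a->1: no, aabbab/ccca meet in 1. 4a->2: ok.
accb: 4b undefined. 4b->0: ok.
accc: 4c undefined. 4c->0: ok.
All examples now run through 5 states with every (state, symbol) defined. Accept strings end in {0,1,3,4}, Reject strings end in {2}; accept={0,1,3,4}.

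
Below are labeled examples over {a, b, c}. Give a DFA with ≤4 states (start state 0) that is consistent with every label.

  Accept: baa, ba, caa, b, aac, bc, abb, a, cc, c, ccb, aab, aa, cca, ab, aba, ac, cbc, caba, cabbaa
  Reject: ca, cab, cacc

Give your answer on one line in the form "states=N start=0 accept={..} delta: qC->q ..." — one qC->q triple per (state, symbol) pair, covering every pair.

states=3 start=0 accept={0,1} delta: 0a->0 0b->0 0c->1 1a->2 1b->0 1c->0 2a->0 2b->2 2c->2

State merging on the prefix tree: take the shortest (then alphabetical) example prefix whose next move is undefined and point that move at state 0, else 1, else 2, ...; a target is out if some Accept/Reject pair would then sit in one state with the same input left (inseparable). If every existing state is out, open a new one.
a: 0a undefined. 0a->0: ok.
b: 0b undefined. 0b->0: ok.
c: 0c undefined. 0c->0: no, baa/ca meet in 0. Open state 1: 0c->1.
ca: 1a undefined. 1a->0: no, baa/ca meet in 0. 1a->1: no, caa/ca meet in 1. Open state 2: 1a->2.
cb: 1b undefined. 1b->0: ok.
cc: 1c undefined. 1c->0: ok.
caa: 2a undefined. 2a->0: ok.
cab: 2b undefined. 2b->0: no, baa/cab meet in 0. 2b->1: no, aac/cab meet in 1. 2b->2: ok.
cac: 2c undefined. 2c->0: no, aac/cacc meet in 1. 2c->1: no, baa/cacc meet in 0. 2c->2: ok.
All examples now run through 3 states with every (state, symbol) defined. Accept strings end in {0,1}, Reject strings end in {2}; accept={0,1}.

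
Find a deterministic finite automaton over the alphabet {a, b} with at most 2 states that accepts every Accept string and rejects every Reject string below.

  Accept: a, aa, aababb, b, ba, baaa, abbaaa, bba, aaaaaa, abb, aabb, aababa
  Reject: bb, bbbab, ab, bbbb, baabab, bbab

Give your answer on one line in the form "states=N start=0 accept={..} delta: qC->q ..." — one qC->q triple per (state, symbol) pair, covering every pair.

states=2 start=0 accept={1} delta: 0a->1 0b->1 1a->1 1b->0

Grow the machine one transition at a time. Run the examples from 0; the earliest place one falls off (shortest prefix, ties alphabetical) gets sent to the lowest-numbered state that keeps every Accept/Reject pair distinguishable — a pair clashes when both reach the same state with identical unread suffix — and to a fresh state only if none does.
a: 0a undefined. 0a->0: no, b/ab meet in 0 with "b" left. Open state 1: 0a->1.
b: 0b undefined. 0b->0: no, b/bb meet in 0. 0b->1: ok.
aa: 1a undefined. 1a->0: no, aababb/bb meet in 1 with "b" left. 1a->1: ok.
ab: 1b undefined. 1b->0: ok.
All examples now run through 2 states with every (state, symbol) defined. Accept strings end in {1}, Reject strings end in {0}; accept={1}.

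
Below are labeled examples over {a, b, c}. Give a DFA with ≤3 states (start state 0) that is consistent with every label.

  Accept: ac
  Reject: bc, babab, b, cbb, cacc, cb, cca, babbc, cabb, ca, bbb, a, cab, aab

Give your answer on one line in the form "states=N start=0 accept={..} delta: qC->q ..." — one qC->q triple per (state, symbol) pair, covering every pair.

State merging on the prefix tree: take the shortest (then alphabetical) example prefix whose next move is undefined and point that move at state 0, else 1, else 2, ...; a target is out if some Accept/Reject pair would then sit in one state with the same input left (inseparable). If every existing state is out, open a new one.
a: 0a undefined. 0a->0: ok.
b: 0b undefined. 0b->0: no, ac/bc meet in 0 with "c" left. Open state 1: 0b->1.
c: 0c undefined. 0c->0: no, ac/cacc meet in 0. 0c->1: no, ac/b meet in 1. Open state 2: 0c->2.
ba: 1a undefined. 1a->0: ok.
bb: 1b undefined. 1b->0: no, ac/babbc meet in 2. 1b->1: ok.
bc: 1c undefined. 1c->0: ok.
ca: 2a undefined. 2a->0: ok.
cb: 2b undefined. 2b->0: ok.
cc: 2c undefined. 2c->0: ok.
All examples now run through 3 states with every (state, symbol) defined. Accept strings end in {2}, Reject strings end in {0,1}; accept={2}.

states=3 start=0 accept={2} delta: 0a->0 0b->1 0c->2 1a->0 1b->1 1c->0 2a->0 2b->0 2c->0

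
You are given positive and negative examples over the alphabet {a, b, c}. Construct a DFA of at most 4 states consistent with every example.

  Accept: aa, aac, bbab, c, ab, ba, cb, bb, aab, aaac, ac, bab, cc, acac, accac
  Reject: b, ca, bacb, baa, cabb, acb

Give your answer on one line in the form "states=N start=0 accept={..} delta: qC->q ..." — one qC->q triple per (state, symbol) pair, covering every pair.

states=3 start=0 accept={0,2} delta: 0a->1 0b->1 0c->2 1a->2 1b->0 1c->0 2a->1 2b->0 2c->0

Fold the examples into a partial DFA from state 0: repeatedly fix the first undefined (state, symbol) met by the shortest-then-alphabetical prefix, trying targets in increasing order and rejecting any under which an Accept and a Reject string meet in one state with the same remainder; add a state when all current targets are rejected. Accepting states are where Accept strings end.
a: 0a undefined. 0a->0: no, ab/b meet in 0 with "b" left. Open state 1: 0a->1.
b: 0b undefined. 0b->0: no, aa/baa meet in 1 with "a" left. 0b->1: ok.
c: 0c undefined. 0c->0: no, cb/b meet in 1. 0c->1: no, aa/ca meet in 1 with "a" left. Open state 2: 0c->2.
aa: 1a undefined. 1a->0: no, cb/bacb meet in 2 with "b" left. 1a->1: no, aa/b meet in 1. 1a->2: ok.
ab: 1b undefined. 1b->0: ok.
ac: 1c undefined. 1c->0: ok.
ca: 2a undefined. 2a->0: no, bbab/ca meet in 0. 2a->1: ok.
cb: 2b undefined. 2b->0: ok.
cc: 2c undefined. 2c->0: ok.
All examples now run through 3 states with every (state, symbol) defined. Accept strings end in {0,2}, Reject strings end in {1}; accept={0,2}.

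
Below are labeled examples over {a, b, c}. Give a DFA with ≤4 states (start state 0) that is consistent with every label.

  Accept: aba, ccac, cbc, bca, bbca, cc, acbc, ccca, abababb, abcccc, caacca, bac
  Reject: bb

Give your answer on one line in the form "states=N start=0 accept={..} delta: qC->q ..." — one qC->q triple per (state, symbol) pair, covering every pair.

states=3 start=0 accept={0,1} delta: 0a->0 0b->1 0c->0 1a->1 1b->2 1c->0 2a->1 2b->0 2c->0

State merging on the prefix tree: take the shortest (then alphabetical) example prefix whose next move is undefined and point that move at state 0, else 1, else 2, ...; a target is out if some Accept/Reject pair would then sit in one state with the same input left (inseparable). If every existing state is out, open a new one.
a: 0a undefined. 0a->0: ok.
b: 0b undefined. 0b->0: no, aba/bb meet in 0. Open state 1: 0b->1.
c: 0c undefined. 0c->0: ok.
ba: 1a undefined. 1a->0: no, abababb/bb meet in 1 with "b" left. 1a->1: ok.
bb: 1b undefined. 1b->0: no, ccac/bb meet in 0. 1b->1: no, aba/bb meet in 1. Open state 2: 1b->2.
bc: 1c undefined. 1c->0: ok.
bbc: 2c undefined. 2c->0: ok.
ababa: 2a undefined. 2a->0: no, abababb/bb meet in 2. 2a->1: ok.
abababb: 2b undefined. 2b->0: ok.
All examples now run through 3 states with every (state, symbol) defined. Accept strings end in {0,1}, Reject strings end in {2}; accept={0,1}.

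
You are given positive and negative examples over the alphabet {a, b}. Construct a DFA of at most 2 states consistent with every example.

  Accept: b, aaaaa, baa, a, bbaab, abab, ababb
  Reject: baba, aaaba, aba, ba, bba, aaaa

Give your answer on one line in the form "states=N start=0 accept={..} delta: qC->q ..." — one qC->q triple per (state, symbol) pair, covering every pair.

Fold the examples into a partial DFA from state 0: repeatedly fix the first undefined (state, symbol) met by the shortest-then-alphabetical prefix, trying targets in increasing order and rejecting any under which an Accept and a Reject string meet in one state with the same remainder; add a state when all current targets are rejected. Accepting states are where Accept strings end.
a: 0a undefined. 0a->0: no, aaaaa/aaaa meet in 0. Open state 1: 0a->1.
b: 0b undefined. 0b->0: no, a/ba meet in 1. 0b->1: ok.
aa: 1a undefined. 1a->0: ok.
ab: 1b undefined. 1b->0: no, b/aaaba meet in 1. 1b->1: ok.
All examples now run through 2 states with every (state, symbol) defined. Accept strings end in {1}, Reject strings end in {0}; accept={1}.

states=2 start=0 accept={1} delta: 0a->1 0b->1 1a->0 1b->1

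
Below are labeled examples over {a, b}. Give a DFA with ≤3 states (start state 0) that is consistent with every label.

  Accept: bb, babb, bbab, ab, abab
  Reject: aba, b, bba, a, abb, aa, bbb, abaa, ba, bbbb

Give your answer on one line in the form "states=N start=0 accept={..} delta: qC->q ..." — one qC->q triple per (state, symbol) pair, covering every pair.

states=3 start=0 accept={2} delta: 0a->1 0b->1 1a->0 1b->2 2a->1 2b->0

State merging on the prefix tree: take the shortest (then alphabetical) example prefix whose next move is undefined and point that move at state 0, else 1, else 2, ...; a target is out if some Accept/Reject pair would then sit in one state with the same input left (inseparable). If every existing state is out, open a new one.
a: 0a undefined. 0a->0: no, bb/abb meet in 0 with "bb" left. Open state 1: 0a->1.
b: 0b undefined. 0b->0: no, bb/b meet in 0. 0b->1: ok.
aa: 1a undefined. 1a->0: ok.
ab: 1b undefined. 1b->0: no, bb/aa meet in 0. 1b->1: no, bb/b meet in 1. Open state 2: 1b->2.
aba: 2a undefined. 2a->0: no, bbab/b meet in 1. 2a->1: ok.
abb: 2b undefined. 2b->0: ok.
All examples now run through 3 states with every (state, symbol) defined. Accept strings end in {2}, Reject strings end in {0,1}; accept={2}.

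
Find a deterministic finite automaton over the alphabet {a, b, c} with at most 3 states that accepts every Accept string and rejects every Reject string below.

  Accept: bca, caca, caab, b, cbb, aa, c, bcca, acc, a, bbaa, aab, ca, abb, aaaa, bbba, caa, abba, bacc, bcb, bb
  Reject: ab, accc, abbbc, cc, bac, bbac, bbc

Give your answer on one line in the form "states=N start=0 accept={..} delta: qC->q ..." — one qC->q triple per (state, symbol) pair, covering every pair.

State merging on the prefix tree: take the shortest (then alphabetical) example prefix whose next move is undefined and point that move at state 0, else 1, else 2, ...; a target is out if some Accept/Reject pair would then sit in one state with the same input left (inseparable). If every existing state is out, open a new one.
a: 0a undefined. 0a->0: no, b/ab meet in 0 with "b" left. Open state 1: 0a->1.
b: 0b undefined. 0b->0: no, c/bbc meet in 0 with "c" left. 0b->1: no, bb/ab meet in 1 with "b" left. Open state 2: 0b->2.
c: 0c undefined. 0c->0: no, c/cc meet in 0. 0c->1: ok.
aa: 1a undefined. 1a->0: no, caab/ab meet in 1 with "b" left. 1a->1: no, caab/ab meet in 1 with "b" left. 1a->2: ok.
ab: 1b undefined. 1b->0: ok.
ac: 1c undefined. 1c->0: ok.
ba: 2a undefined. 2a->0: no, c/bac meet in 1. 2a->1: no, caab/ab meet in 0. 2a->2: ok.
bb: 2b undefined. 2b->0: no, caab/ab meet in 0. 2b->1: ok.
bc: 2c undefined. 2c->0: ok.
All examples now run through 3 states with every (state, symbol) defined. Accept strings end in {1,2}, Reject strings end in {0}; accept={1,2}.

states=3 start=0 accept={1,2} delta: 0a->1 0b->2 0c->1 1a->2 1b->0 1c->0 2a->2 2b->1 2c->0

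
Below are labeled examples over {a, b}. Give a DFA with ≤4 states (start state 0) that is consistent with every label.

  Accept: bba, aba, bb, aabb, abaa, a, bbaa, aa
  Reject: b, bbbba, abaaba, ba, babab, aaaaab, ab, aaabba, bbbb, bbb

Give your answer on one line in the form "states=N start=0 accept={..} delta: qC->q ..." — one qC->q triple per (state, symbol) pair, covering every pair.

states=4 start=0 accept={0,1} delta: 0a->1 0b->2 1a->0 1b->3 2a->2 2b->1 3a->1 3b->2

Fold the examples into a partial DFA from state 0: repeatedly fix the first undefined (state, symbol) met by the shortest-then-alphabetical prefix, trying targets in increasing order and rejecting any under which an Accept and a Reject string meet in one state with the same remainder; add a state when all current targets are rejected. Accepting states are where Accept strings end.
a: 0a undefined. 0a->0: no, bba/aaabba meet in 0 with "bba" left. Open state 1: 0a->1.
b: 0b undefined. 0b->0: no, bba/bbbba meet in 1. 0b->1: no, bb/ab meet in 1 with "b" left. Open state 2: 0b->2.
aa: 1a undefined. 1a->0: ok.
ab: 1b undefined. 1b->0: no, abaa/aaaaab meet in 0. 1b->1: no, aba/abaaba meet in 0. 1b->2: no, bba/aaabba meet in 2 with "ba" left. Open state 3: 1b->3.
ba: 2a undefined. 2a->0: no, aa/ba meet in 0. 2a->1: no, a/ba meet in 1. 2a->2: ok.
bb: 2b undefined. 2b->0: no, bba/bbbba meet in 1. 2b->1: ok.
aba: 3a undefined. 3a->0: no, bba/abaaba meet in 0. 3a->1: ok.
bbbb: 3b undefined. 3b->0: no, bba/bbbb meet in 0. 3b->1: no, bba/bbbba meet in 0. 3b->2: ok.
All examples now run through 4 states with every (state, symbol) defined. Accept strings end in {0,1}, Reject strings end in {2,3}; accept={0,1}.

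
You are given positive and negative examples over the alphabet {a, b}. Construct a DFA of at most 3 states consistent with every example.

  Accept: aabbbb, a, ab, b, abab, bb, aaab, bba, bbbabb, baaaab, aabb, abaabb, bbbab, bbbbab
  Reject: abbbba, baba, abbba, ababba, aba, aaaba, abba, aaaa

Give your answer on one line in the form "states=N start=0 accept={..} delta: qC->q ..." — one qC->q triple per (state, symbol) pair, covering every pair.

State merging on the prefix tree: take the shortest (then alphabetical) example prefix whose next move is undefined and point that move at state 0, else 1, else 2, ...; a target is out if some Accept/Reject pair would then sit in one state with the same input left (inseparable). If every existing state is out, open a new one.
a: 0a undefined. 0a->0: no, a/aaaa meet in 0. Open state 1: 0a->1.
b: 0b undefined. 0b->0: ok.
aa: 1a undefined. 1a->0: no, aabbbb/aaaa meet in 0. 1a->1: no, a/aaaa meet in 1. Open state 2: 1a->2.
ab: 1b undefined. 1b->0: no, a/abbbba meet in 1. 1b->1: ok.
aaa: 2a undefined. 2a->0: no, a/aaaba meet in 1. 2a->1: ok.
aab: 2b undefined. 2b->0: no, a/ababba meet in 1. 2b->1: ok.
All examples now run through 3 states with every (state, symbol) defined. Accept strings end in {0,1}, Reject strings end in {2}; accept={0,1}.

states=3 start=0 accept={0,1} delta: 0a->1 0b->0 1a->2 1b->1 2a->1 2b->1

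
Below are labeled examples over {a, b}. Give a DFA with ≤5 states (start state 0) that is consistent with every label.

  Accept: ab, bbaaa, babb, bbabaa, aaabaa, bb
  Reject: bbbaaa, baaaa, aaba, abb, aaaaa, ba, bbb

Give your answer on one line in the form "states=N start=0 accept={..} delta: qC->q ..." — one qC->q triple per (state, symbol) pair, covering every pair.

State merging on the prefix tree: take the shortest (then alphabetical) example prefix whose next move is undefined and point that move at state 0, else 1, else 2, ...; a target is out if some Accept/Reject pair would then sit in one state with the same input left (inseparable). If every existing state is out, open a new one.
a: 0a undefined. 0a->0: no, bb/abb meet in 0 with "bb" left. Open state 1: 0a->1.
b: 0b undefined. 0b->0: no, bbaaa/bbbaaa meet in 1 with "aa" left. 0b->1: ok.
aa: 1a undefined. 1a->0: ok.
ab: 1b undefined. 1b->0: no, ab/bbbaaa meet in 0. 1b->1: no, ab/baaaa meet in 1. Open state 2: 1b->2.
abb: 2b undefined. 2b->0: ok.
bba: 2a undefined. 2a->0: no, bbaaa/aaba meet in 0. 2a->1: no, bbaaa/bbbaaa meet in 1. 2a->2: no, bbabaa/aaba meet in 0. Open state 3: 2a->3.
bbaa: 3a undefined. 3a->0: no, bbaaa/bbbaaa meet in 1. 3a->1: no, bbaaa/aaba meet in 0. 3a->2: ok.
bbab: 3b undefined. 3b->0: no, bbabaa/aaba meet in 0. 3b->1: no, bbabaa/bbbaaa meet in 1. 3b->2: ok.
All examples now run through 4 states with every (state, symbol) defined. Accept strings end in {2,3}, Reject strings end in {0,1}; accept={2,3}.

states=4 start=0 accept={2,3} delta: 0a->1 0b->1 1a->0 1b->2 2a->3 2b->0 3a->2 3b->2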